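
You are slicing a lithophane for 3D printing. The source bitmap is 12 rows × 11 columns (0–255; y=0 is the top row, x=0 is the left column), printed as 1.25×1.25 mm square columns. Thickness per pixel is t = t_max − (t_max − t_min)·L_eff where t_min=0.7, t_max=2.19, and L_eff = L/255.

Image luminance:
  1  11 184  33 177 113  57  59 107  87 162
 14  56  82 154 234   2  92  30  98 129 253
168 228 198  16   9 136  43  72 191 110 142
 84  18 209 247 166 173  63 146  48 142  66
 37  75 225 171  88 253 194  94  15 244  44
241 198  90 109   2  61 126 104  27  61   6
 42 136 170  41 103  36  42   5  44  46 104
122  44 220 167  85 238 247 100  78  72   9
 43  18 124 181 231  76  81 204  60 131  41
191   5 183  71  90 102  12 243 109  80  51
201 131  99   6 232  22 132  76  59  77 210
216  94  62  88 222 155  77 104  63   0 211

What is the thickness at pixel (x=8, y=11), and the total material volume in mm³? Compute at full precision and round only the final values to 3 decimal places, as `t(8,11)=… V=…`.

span = t_max - t_min = 2.19 - 0.7 = 1.490
L(8,11) = 63, L_eff = 63/255 = 0.247059
t(8,11) = 2.19 - 1.490·0.247059 = 1.822
Σt over all 12·11 pixels = 524233/2550 ≈ 205.5815686
V = pitch²·Σt = 1.25²·524233/2550 = 321.221

t(8,11)=1.822 V=321.221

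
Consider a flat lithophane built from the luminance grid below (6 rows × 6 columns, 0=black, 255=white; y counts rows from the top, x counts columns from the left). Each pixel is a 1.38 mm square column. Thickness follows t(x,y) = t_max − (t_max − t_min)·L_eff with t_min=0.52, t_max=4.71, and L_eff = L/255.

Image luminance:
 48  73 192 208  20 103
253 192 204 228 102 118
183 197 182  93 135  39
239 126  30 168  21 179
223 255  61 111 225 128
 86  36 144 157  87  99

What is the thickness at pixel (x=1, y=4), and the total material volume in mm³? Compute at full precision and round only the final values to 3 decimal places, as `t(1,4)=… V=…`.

span = t_max - t_min = 4.71 - 0.52 = 4.190
L(1,4) = 255, L_eff = 255/255 = 1.000000
t(1,4) = 4.71 - 4.190·1.000000 = 0.520
Σt over all 6·6 pixels = 90073/1020 ≈ 88.3068627
V = pitch²·Σt = 1.38²·90073/1020 = 168.172

t(1,4)=0.520 V=168.172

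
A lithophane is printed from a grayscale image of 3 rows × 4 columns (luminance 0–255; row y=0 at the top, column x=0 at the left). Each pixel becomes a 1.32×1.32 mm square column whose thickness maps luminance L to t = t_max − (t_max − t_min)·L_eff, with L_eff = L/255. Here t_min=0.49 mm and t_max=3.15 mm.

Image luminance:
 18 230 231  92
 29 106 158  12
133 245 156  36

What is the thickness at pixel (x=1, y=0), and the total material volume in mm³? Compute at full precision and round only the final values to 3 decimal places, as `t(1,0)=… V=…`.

t(1,0)=0.751 V=39.581

span = t_max - t_min = 3.15 - 0.49 = 2.660
L(1,0) = 230, L_eff = 230/255 = 0.901961
t(1,0) = 3.15 - 2.660·0.901961 = 0.751
Σt over all 3·4 pixels = 48272/2125 ≈ 22.7162353
V = pitch²·Σt = 1.32²·48272/2125 = 39.581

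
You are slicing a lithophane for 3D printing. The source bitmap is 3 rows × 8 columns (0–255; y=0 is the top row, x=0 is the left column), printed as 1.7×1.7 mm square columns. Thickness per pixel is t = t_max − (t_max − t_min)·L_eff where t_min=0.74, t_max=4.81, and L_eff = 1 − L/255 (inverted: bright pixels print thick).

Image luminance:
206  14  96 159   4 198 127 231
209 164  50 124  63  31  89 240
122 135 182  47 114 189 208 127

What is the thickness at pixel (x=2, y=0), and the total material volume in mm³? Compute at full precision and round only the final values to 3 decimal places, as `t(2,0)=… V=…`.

span = t_max - t_min = 4.81 - 0.74 = 4.070
L(2,0) = 96, L_eff = 1 - 96/255 = 0.623529 (inverted)
t(2,0) = 4.81 - 4.070·0.623529 = 2.272
Σt over all 3·8 pixels = 575461/8500 ≈ 67.7012941
V = pitch²·Σt = 1.7²·575461/8500 = 195.657

t(2,0)=2.272 V=195.657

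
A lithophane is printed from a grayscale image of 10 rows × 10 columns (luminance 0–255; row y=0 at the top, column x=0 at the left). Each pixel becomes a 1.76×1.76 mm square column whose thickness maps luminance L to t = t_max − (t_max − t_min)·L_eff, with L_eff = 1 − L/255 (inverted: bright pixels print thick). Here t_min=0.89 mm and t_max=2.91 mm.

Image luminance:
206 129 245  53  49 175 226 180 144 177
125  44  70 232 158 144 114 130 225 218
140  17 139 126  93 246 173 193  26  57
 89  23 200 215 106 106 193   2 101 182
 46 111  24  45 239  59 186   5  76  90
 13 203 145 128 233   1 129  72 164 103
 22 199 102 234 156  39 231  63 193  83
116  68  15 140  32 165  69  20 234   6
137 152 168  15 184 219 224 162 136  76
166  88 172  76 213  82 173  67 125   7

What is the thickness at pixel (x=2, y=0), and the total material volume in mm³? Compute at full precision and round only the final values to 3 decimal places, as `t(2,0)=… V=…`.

t(2,0)=2.831 V=579.269

span = t_max - t_min = 2.91 - 0.89 = 2.020
L(2,0) = 245, L_eff = 1 - 245/255 = 0.039216 (inverted)
t(2,0) = 2.91 - 2.020·0.039216 = 2.831
Σt over all 10·10 pixels = 397387/2125 ≈ 187.0056471
V = pitch²·Σt = 1.76²·397387/2125 = 579.269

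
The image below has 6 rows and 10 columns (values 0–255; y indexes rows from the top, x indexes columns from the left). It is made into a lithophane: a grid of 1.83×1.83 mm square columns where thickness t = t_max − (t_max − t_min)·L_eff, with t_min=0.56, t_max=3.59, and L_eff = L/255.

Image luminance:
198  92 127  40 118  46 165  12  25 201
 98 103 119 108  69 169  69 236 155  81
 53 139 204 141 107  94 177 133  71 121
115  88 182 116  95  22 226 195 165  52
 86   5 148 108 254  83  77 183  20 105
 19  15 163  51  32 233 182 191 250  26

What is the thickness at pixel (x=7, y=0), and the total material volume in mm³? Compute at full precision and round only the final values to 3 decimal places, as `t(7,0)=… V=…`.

span = t_max - t_min = 3.59 - 0.56 = 3.030
L(7,0) = 12, L_eff = 12/255 = 0.047059
t(7,0) = 3.59 - 3.030·0.047059 = 3.447
Σt over all 6·10 pixels = 564071/4250 ≈ 132.7225882
V = pitch²·Σt = 1.83²·564071/4250 = 444.475

t(7,0)=3.447 V=444.475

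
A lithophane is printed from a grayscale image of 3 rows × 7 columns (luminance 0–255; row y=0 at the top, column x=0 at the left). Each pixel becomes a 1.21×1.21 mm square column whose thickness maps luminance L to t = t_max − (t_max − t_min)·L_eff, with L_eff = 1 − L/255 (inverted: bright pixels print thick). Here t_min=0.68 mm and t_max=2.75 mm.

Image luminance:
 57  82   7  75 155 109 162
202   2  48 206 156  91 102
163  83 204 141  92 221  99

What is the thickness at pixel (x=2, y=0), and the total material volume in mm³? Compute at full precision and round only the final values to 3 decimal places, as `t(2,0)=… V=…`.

t(2,0)=0.737 V=50.109

span = t_max - t_min = 2.75 - 0.68 = 2.070
L(2,0) = 7, L_eff = 1 - 7/255 = 0.972549 (inverted)
t(2,0) = 2.75 - 2.070·0.972549 = 0.737
Σt over all 3·7 pixels = 290913/8500 ≈ 34.2250588
V = pitch²·Σt = 1.21²·290913/8500 = 50.109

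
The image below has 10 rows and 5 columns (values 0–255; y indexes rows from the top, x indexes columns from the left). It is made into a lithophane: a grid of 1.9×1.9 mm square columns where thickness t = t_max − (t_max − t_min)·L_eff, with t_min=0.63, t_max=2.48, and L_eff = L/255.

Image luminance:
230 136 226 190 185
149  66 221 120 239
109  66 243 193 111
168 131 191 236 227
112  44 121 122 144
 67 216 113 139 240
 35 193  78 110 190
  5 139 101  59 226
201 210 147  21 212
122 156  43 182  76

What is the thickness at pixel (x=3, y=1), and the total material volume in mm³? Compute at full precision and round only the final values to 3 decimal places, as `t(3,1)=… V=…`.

span = t_max - t_min = 2.48 - 0.63 = 1.850
L(3,1) = 120, L_eff = 120/255 = 0.470588
t(3,1) = 2.48 - 1.850·0.470588 = 1.609
Σt over all 10·5 pixels = 363743/5100 ≈ 71.3221569
V = pitch²·Σt = 1.9²·363743/5100 = 257.473

t(3,1)=1.609 V=257.473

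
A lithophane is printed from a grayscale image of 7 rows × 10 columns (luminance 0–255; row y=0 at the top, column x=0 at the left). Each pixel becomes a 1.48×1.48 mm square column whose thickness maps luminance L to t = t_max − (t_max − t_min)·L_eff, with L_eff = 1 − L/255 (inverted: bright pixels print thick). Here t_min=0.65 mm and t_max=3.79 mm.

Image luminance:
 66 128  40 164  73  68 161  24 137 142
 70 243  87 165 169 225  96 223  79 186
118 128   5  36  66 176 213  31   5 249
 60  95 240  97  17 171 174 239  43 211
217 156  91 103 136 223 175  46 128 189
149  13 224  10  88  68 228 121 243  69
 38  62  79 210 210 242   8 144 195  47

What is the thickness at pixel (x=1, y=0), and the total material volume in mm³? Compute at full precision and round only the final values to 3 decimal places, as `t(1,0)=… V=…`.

span = t_max - t_min = 3.79 - 0.65 = 3.140
L(1,0) = 128, L_eff = 1 - 128/255 = 0.498039 (inverted)
t(1,0) = 3.79 - 3.140·0.498039 = 2.226
Σt over all 7·10 pixels = 655583/4250 ≈ 154.2548235
V = pitch²·Σt = 1.48²·655583/4250 = 337.880

t(1,0)=2.226 V=337.880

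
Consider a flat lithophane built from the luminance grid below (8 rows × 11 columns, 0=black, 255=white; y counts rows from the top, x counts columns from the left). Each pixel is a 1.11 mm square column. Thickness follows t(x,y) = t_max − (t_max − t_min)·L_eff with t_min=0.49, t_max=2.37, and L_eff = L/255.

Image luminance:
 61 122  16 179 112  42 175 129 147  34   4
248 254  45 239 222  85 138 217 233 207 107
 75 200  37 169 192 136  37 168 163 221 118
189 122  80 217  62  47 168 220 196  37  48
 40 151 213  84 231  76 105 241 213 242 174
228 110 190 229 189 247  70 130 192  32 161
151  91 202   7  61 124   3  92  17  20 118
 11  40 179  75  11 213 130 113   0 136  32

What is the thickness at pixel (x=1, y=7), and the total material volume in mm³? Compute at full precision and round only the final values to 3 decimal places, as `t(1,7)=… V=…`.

span = t_max - t_min = 2.37 - 0.49 = 1.880
L(1,7) = 40, L_eff = 40/255 = 0.156863
t(1,7) = 2.37 - 1.880·0.156863 = 2.075
Σt over all 8·11 pixels = 266282/2125 ≈ 125.3091765
V = pitch²·Σt = 1.11²·266282/2125 = 154.393

t(1,7)=2.075 V=154.393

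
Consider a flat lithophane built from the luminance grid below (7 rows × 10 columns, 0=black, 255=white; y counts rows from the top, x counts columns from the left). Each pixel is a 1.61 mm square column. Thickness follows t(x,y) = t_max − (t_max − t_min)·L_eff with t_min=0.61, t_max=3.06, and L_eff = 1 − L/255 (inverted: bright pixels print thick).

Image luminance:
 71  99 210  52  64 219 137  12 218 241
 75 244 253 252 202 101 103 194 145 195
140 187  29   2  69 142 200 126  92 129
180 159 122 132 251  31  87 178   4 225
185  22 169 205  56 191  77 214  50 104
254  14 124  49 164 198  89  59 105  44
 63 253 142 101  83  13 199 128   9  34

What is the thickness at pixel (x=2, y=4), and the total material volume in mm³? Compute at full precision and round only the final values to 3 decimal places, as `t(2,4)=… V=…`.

span = t_max - t_min = 3.06 - 0.61 = 2.450
L(2,4) = 169, L_eff = 1 - 169/255 = 0.337255 (inverted)
t(2,4) = 3.06 - 2.450·0.337255 = 2.234
Σt over all 7·10 pixels = 2191/17 ≈ 128.8823529
V = pitch²·Σt = 1.61²·2191/17 = 334.076

t(2,4)=2.234 V=334.076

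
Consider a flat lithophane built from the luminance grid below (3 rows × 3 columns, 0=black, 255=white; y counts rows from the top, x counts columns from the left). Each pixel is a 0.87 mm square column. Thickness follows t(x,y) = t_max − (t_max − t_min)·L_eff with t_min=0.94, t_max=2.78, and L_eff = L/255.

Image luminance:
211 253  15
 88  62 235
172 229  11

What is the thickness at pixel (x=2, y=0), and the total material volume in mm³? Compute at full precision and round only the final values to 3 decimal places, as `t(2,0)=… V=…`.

span = t_max - t_min = 2.78 - 0.94 = 1.840
L(2,0) = 15, L_eff = 15/255 = 0.058824
t(2,0) = 2.78 - 1.840·0.058824 = 2.672
Σt over all 3·3 pixels = 201613/12750 ≈ 15.8127843
V = pitch²·Σt = 0.87²·201613/12750 = 11.969

t(2,0)=2.672 V=11.969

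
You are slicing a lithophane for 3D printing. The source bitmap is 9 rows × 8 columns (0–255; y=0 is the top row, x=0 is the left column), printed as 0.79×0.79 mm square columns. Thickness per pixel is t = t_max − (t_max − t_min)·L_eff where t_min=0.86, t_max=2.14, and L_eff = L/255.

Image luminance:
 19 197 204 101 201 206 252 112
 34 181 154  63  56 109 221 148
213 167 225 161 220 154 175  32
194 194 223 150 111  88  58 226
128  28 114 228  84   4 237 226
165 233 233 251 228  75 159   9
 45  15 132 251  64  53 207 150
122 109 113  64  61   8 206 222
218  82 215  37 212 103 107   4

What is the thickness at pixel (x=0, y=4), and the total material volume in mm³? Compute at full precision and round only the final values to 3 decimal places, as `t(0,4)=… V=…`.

span = t_max - t_min = 2.14 - 0.86 = 1.280
L(0,4) = 128, L_eff = 128/255 = 0.501961
t(0,4) = 2.14 - 1.280·0.501961 = 1.497
Σt over all 9·8 pixels = 660628/6375 ≈ 103.6279216
V = pitch²·Σt = 0.79²·660628/6375 = 64.674

t(0,4)=1.497 V=64.674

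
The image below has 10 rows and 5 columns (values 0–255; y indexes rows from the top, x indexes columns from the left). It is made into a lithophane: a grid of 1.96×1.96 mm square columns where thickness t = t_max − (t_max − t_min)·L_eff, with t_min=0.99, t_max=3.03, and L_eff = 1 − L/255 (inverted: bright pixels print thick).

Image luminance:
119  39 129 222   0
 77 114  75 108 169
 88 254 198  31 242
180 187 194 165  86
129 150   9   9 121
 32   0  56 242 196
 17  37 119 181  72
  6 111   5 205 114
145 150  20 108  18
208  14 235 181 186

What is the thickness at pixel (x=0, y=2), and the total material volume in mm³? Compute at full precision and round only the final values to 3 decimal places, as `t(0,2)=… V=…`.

t(0,2)=1.694 V=366.965

span = t_max - t_min = 3.03 - 0.99 = 2.040
L(0,2) = 88, L_eff = 1 - 88/255 = 0.654902 (inverted)
t(0,2) = 3.03 - 2.040·0.654902 = 1.694
Σt over all 10·5 pixels = 95.524
V = pitch²·Σt = 1.96²·95.524 = 366.965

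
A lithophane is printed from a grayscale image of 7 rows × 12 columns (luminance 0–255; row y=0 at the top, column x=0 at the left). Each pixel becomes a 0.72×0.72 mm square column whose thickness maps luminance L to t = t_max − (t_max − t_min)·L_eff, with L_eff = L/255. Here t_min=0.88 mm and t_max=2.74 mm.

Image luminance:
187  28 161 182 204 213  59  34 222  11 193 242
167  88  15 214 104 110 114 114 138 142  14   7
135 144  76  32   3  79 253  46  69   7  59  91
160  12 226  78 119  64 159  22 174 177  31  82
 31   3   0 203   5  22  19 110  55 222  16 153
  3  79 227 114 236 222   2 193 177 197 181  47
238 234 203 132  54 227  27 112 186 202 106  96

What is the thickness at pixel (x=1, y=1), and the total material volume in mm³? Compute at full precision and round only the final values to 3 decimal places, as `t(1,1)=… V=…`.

span = t_max - t_min = 2.74 - 0.88 = 1.860
L(1,1) = 88, L_eff = 88/255 = 0.345098
t(1,1) = 2.74 - 1.860·0.345098 = 2.098
Σt over all 7·12 pixels = 136147/850 ≈ 160.1729412
V = pitch²·Σt = 0.72²·136147/850 = 83.034

t(1,1)=2.098 V=83.034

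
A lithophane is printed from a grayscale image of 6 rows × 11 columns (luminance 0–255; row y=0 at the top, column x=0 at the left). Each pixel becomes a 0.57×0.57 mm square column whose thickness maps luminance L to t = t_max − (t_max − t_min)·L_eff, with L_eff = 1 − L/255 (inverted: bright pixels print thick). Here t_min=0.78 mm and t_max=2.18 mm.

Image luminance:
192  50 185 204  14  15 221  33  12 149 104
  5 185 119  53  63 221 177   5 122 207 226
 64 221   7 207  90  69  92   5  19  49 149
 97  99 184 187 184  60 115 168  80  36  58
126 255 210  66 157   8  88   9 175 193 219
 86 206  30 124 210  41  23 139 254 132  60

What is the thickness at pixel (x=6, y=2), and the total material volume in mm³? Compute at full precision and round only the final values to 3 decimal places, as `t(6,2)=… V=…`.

span = t_max - t_min = 2.18 - 0.78 = 1.400
L(6,2) = 92, L_eff = 1 - 92/255 = 0.639216 (inverted)
t(6,2) = 2.18 - 1.400·0.639216 = 1.285
Σt over all 6·11 pixels = 118928/1275 ≈ 93.2768627
V = pitch²·Σt = 0.57²·118928/1275 = 30.306

t(6,2)=1.285 V=30.306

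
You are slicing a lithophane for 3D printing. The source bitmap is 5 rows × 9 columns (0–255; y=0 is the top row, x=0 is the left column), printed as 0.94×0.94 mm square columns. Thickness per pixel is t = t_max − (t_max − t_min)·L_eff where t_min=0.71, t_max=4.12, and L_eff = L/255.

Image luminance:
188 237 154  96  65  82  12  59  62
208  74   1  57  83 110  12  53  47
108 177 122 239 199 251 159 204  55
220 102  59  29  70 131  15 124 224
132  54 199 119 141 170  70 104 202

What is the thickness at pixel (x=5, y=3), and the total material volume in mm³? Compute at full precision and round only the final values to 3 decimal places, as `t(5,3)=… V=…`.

span = t_max - t_min = 4.12 - 0.71 = 3.410
L(5,3) = 131, L_eff = 131/255 = 0.513725
t(5,3) = 4.12 - 3.410·0.513725 = 2.368
Σt over all 5·9 pixels = 2927561/25500 ≈ 114.8063137
V = pitch²·Σt = 0.94²·2927561/25500 = 101.443

t(5,3)=2.368 V=101.443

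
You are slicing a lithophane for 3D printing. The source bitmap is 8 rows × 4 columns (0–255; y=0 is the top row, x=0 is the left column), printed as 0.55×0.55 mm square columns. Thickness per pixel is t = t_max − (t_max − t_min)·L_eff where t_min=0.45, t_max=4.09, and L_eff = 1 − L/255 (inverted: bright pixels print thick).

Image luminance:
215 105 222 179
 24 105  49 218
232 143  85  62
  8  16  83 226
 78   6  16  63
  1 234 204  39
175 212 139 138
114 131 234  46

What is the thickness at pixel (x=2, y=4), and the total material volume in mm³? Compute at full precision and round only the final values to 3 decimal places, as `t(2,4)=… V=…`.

t(2,4)=0.678 V=20.773

span = t_max - t_min = 4.09 - 0.45 = 3.640
L(2,4) = 16, L_eff = 1 - 16/255 = 0.937255 (inverted)
t(2,4) = 4.09 - 3.640·0.937255 = 0.678
Σt over all 8·4 pixels = 437782/6375 ≈ 68.6716863
V = pitch²·Σt = 0.55²·437782/6375 = 20.773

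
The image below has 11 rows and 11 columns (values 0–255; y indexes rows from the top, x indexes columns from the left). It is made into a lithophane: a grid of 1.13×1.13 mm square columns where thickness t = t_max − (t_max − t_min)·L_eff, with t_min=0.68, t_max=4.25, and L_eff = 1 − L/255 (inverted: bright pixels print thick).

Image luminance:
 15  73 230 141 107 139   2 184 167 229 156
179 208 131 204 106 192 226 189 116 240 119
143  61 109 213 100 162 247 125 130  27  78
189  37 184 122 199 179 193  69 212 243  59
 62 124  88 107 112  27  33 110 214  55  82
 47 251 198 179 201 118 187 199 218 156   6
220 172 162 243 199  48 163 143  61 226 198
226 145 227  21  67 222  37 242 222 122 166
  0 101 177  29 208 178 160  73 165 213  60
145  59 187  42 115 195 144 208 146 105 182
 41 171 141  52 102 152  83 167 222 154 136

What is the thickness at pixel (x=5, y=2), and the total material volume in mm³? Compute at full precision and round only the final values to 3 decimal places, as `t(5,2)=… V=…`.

span = t_max - t_min = 4.25 - 0.68 = 3.570
L(5,2) = 162, L_eff = 1 - 162/255 = 0.364706 (inverted)
t(5,2) = 4.25 - 3.570·0.364706 = 2.948
Σt over all 11·11 pixels = 321.022
V = pitch²·Σt = 1.13²·321.022 = 409.913

t(5,2)=2.948 V=409.913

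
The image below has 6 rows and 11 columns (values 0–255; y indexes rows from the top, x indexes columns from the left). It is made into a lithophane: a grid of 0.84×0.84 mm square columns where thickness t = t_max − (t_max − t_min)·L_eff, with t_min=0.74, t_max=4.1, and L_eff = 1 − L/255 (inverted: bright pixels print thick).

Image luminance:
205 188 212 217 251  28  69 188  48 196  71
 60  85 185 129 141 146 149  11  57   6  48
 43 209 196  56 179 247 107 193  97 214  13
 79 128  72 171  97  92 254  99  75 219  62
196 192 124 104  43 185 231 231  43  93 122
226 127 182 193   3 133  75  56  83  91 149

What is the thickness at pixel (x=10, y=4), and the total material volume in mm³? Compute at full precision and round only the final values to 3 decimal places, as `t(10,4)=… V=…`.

span = t_max - t_min = 4.1 - 0.74 = 3.360
L(10,4) = 122, L_eff = 1 - 122/255 = 0.521569 (inverted)
t(10,4) = 4.1 - 3.360·0.521569 = 2.348
Σt over all 6·11 pixels = 341057/2125 ≈ 160.4974118
V = pitch²·Σt = 0.84²·341057/2125 = 113.247

t(10,4)=2.348 V=113.247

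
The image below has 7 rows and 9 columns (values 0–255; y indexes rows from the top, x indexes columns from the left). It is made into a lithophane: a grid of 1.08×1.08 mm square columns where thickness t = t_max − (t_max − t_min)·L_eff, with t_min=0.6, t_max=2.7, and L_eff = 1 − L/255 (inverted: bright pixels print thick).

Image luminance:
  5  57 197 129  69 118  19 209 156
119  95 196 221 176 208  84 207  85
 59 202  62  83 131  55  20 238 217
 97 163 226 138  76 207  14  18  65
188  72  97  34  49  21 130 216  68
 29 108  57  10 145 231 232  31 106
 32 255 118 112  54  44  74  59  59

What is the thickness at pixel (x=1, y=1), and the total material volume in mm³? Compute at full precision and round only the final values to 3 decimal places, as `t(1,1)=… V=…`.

t(1,1)=1.382 V=111.829

span = t_max - t_min = 2.7 - 0.6 = 2.100
L(1,1) = 95, L_eff = 1 - 95/255 = 0.627451 (inverted)
t(1,1) = 2.7 - 2.100·0.627451 = 1.382
Σt over all 7·9 pixels = 40747/425 ≈ 95.8752941
V = pitch²·Σt = 1.08²·40747/425 = 111.829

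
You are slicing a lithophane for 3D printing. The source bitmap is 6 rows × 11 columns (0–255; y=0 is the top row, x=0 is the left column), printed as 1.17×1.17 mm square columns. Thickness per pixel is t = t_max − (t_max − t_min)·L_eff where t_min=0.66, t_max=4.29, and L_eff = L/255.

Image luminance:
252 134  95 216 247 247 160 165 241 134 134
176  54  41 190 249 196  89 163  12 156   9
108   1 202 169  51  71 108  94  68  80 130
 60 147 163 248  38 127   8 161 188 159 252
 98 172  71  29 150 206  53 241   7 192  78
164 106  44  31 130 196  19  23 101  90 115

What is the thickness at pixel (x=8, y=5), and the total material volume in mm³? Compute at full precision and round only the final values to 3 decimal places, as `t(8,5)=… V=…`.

t(8,5)=2.852 V=225.675

span = t_max - t_min = 4.29 - 0.66 = 3.630
L(8,5) = 101, L_eff = 101/255 = 0.396078
t(8,5) = 4.29 - 3.630·0.396078 = 2.852
Σt over all 6·11 pixels = 1401301/8500 ≈ 164.8589412
V = pitch²·Σt = 1.17²·1401301/8500 = 225.675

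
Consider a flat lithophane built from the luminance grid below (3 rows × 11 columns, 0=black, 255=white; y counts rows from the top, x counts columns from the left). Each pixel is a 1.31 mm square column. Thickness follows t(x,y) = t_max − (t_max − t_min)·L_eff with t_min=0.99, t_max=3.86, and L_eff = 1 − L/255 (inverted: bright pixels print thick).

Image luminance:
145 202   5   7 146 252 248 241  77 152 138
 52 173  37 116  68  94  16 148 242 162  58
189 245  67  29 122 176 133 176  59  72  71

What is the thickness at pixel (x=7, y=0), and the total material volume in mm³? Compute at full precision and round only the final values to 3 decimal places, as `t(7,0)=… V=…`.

t(7,0)=3.702 V=135.602

span = t_max - t_min = 3.86 - 0.99 = 2.870
L(7,0) = 241, L_eff = 1 - 241/255 = 0.054902 (inverted)
t(7,0) = 3.86 - 2.870·0.054902 = 3.702
Σt over all 3·11 pixels = 2014951/25500 ≈ 79.0176863
V = pitch²·Σt = 1.31²·2014951/25500 = 135.602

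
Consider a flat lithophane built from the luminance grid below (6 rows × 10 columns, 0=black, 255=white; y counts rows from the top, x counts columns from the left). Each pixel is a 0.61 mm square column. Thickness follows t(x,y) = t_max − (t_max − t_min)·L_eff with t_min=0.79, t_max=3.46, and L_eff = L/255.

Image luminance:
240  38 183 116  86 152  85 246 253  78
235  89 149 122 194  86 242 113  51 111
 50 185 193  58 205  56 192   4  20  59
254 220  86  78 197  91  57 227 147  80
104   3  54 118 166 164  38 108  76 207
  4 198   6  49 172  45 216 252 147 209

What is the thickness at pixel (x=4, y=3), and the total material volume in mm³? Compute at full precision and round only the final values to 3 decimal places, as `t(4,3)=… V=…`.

t(4,3)=1.397 V=47.388

span = t_max - t_min = 3.46 - 0.79 = 2.670
L(4,3) = 197, L_eff = 197/255 = 0.772549
t(4,3) = 3.46 - 2.670·0.772549 = 1.397
Σt over all 6·10 pixels = 270626/2125 ≈ 127.3534118
V = pitch²·Σt = 0.61²·270626/2125 = 47.388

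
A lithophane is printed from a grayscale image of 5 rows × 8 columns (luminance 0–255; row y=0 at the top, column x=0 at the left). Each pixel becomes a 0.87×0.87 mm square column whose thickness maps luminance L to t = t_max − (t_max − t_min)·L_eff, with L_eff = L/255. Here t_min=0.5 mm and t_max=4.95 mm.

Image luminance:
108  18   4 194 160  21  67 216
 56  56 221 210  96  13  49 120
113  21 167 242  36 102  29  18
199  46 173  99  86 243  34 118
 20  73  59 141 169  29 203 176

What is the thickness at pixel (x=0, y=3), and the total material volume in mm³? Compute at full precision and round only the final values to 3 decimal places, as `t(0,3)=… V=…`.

t(0,3)=1.477 V=94.324

span = t_max - t_min = 4.95 - 0.5 = 4.450
L(0,3) = 199, L_eff = 199/255 = 0.780392
t(0,3) = 4.95 - 4.450·0.780392 = 1.477
Σt over all 5·8 pixels = 127111/1020 ≈ 124.6186275
V = pitch²·Σt = 0.87²·127111/1020 = 94.324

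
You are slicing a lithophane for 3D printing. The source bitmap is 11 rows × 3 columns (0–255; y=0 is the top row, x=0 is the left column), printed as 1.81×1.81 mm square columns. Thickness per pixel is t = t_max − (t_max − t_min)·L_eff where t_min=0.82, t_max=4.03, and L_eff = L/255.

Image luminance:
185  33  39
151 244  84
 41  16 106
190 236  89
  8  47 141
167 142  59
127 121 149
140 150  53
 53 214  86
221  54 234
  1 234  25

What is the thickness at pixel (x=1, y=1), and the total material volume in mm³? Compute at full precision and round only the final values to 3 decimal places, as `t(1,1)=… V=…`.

span = t_max - t_min = 4.03 - 0.82 = 3.210
L(1,1) = 244, L_eff = 244/255 = 0.956863
t(1,1) = 4.03 - 3.210·0.956863 = 0.958
Σt over all 11·3 pixels = 143907/1700 ≈ 84.6511765
V = pitch²·Σt = 1.81²·143907/1700 = 277.326

t(1,1)=0.958 V=277.326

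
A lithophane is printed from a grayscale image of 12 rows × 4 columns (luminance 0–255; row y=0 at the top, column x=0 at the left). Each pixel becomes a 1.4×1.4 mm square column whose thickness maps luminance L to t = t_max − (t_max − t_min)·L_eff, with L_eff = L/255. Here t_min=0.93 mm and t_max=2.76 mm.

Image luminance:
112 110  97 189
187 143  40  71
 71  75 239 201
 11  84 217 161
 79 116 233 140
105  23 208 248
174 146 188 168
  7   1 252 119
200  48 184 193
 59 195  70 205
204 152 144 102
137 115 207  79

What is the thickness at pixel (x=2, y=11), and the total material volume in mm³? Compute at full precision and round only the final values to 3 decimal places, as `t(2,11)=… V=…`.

span = t_max - t_min = 2.76 - 0.93 = 1.830
L(2,11) = 207, L_eff = 207/255 = 0.811765
t(2,11) = 2.76 - 1.830·0.811765 = 1.274
Σt over all 12·4 pixels = 729031/8500 ≈ 85.7683529
V = pitch²·Σt = 1.4²·729031/8500 = 168.106

t(2,11)=1.274 V=168.106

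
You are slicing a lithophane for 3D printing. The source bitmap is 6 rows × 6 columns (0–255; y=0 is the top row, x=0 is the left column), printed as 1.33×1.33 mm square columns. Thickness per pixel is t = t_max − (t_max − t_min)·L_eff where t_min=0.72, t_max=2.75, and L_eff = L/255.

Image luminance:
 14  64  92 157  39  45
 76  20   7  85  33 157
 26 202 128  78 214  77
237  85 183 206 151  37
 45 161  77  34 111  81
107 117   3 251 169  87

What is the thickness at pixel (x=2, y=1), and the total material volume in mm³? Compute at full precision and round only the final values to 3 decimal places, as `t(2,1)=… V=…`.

span = t_max - t_min = 2.75 - 0.72 = 2.030
L(2,1) = 7, L_eff = 7/255 = 0.027451
t(2,1) = 2.75 - 2.030·0.027451 = 2.694
Σt over all 6·6 pixels = 445583/6375 ≈ 69.8953725
V = pitch²·Σt = 1.33²·445583/6375 = 123.638

t(2,1)=2.694 V=123.638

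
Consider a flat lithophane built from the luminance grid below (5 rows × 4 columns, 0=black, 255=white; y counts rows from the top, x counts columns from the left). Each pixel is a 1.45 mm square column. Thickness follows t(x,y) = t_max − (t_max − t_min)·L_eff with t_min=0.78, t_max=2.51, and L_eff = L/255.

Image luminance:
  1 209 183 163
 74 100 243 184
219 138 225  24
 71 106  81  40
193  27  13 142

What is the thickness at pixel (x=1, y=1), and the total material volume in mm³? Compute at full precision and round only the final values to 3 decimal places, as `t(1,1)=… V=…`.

t(1,1)=1.832 V=70.798

span = t_max - t_min = 2.51 - 0.78 = 1.730
L(1,1) = 100, L_eff = 100/255 = 0.392157
t(1,1) = 2.51 - 1.730·0.392157 = 1.832
Σt over all 5·4 pixels = 71556/2125 ≈ 33.6734118
V = pitch²·Σt = 1.45²·71556/2125 = 70.798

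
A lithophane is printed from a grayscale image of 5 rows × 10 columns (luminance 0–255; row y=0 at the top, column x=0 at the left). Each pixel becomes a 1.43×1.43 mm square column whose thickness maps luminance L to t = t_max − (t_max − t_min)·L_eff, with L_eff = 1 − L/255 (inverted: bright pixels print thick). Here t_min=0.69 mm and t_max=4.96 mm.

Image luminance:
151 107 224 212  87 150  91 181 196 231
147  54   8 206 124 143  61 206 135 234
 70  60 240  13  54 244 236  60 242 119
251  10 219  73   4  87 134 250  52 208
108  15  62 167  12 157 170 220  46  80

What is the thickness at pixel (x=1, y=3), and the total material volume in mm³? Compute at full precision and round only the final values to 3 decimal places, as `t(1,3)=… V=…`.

span = t_max - t_min = 4.96 - 0.69 = 4.270
L(1,3) = 10, L_eff = 1 - 10/255 = 0.960784 (inverted)
t(1,3) = 4.96 - 4.270·0.960784 = 0.857
Σt over all 5·10 pixels = 3702647/25500 ≈ 145.2018431
V = pitch²·Σt = 1.43²·3702647/25500 = 296.923

t(1,3)=0.857 V=296.923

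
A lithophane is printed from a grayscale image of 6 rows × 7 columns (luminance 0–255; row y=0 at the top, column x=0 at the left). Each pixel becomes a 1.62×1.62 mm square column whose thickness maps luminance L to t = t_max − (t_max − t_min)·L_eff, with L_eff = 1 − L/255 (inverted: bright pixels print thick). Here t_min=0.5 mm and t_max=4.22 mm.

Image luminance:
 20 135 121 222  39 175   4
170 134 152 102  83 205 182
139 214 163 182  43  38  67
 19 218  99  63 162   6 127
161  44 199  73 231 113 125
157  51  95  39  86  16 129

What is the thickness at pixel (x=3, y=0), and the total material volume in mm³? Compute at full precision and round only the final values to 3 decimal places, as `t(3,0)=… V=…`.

t(3,0)=3.739 V=238.997

span = t_max - t_min = 4.22 - 0.5 = 3.720
L(3,0) = 222, L_eff = 1 - 222/255 = 0.129412 (inverted)
t(3,0) = 4.22 - 3.720·0.129412 = 3.739
Σt over all 6·7 pixels = 193518/2125 ≈ 91.0672941
V = pitch²·Σt = 1.62²·193518/2125 = 238.997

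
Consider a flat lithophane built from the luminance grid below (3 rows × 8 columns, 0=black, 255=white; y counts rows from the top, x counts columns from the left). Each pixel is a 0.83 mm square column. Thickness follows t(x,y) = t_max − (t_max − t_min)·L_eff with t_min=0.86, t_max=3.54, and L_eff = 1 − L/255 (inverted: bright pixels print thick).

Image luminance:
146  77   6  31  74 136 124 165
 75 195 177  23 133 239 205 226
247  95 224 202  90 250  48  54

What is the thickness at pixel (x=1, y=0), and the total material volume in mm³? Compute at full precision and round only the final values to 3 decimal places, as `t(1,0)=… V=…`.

span = t_max - t_min = 3.54 - 0.86 = 2.680
L(1,0) = 77, L_eff = 1 - 77/255 = 0.698039 (inverted)
t(1,0) = 3.54 - 2.680·0.698039 = 1.669
Σt over all 3·8 pixels = 348794/6375 ≈ 54.7127843
V = pitch²·Σt = 0.83²·348794/6375 = 37.692

t(1,0)=1.669 V=37.692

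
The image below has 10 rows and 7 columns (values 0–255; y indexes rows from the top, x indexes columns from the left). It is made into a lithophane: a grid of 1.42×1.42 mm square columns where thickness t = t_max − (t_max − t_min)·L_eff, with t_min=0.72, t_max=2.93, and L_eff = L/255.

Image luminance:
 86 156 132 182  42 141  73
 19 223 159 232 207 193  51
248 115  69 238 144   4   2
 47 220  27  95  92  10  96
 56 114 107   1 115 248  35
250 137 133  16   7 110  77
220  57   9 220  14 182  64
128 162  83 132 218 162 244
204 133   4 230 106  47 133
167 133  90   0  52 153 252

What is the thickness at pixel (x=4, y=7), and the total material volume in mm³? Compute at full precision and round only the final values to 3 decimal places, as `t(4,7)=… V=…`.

t(4,7)=1.041 V=268.377

span = t_max - t_min = 2.93 - 0.72 = 2.210
L(4,7) = 218, L_eff = 218/255 = 0.854902
t(4,7) = 2.93 - 2.210·0.854902 = 1.041
Σt over all 10·7 pixels = 99823/750 ≈ 133.0973333
V = pitch²·Σt = 1.42²·99823/750 = 268.377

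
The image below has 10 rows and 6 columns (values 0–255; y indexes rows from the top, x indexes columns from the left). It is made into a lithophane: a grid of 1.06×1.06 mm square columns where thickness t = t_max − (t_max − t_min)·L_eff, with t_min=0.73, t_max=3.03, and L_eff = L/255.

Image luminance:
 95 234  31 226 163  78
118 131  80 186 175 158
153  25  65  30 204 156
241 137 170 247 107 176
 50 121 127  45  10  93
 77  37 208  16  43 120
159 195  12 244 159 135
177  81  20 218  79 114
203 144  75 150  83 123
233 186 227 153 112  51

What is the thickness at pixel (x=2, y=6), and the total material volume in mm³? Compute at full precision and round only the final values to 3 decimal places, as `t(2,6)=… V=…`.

span = t_max - t_min = 3.03 - 0.73 = 2.300
L(2,6) = 12, L_eff = 12/255 = 0.047059
t(2,6) = 3.03 - 2.300·0.047059 = 2.922
Σt over all 10·6 pixels = 143636/1275 ≈ 112.6556863
V = pitch²·Σt = 1.06²·143636/1275 = 126.580

t(2,6)=2.922 V=126.580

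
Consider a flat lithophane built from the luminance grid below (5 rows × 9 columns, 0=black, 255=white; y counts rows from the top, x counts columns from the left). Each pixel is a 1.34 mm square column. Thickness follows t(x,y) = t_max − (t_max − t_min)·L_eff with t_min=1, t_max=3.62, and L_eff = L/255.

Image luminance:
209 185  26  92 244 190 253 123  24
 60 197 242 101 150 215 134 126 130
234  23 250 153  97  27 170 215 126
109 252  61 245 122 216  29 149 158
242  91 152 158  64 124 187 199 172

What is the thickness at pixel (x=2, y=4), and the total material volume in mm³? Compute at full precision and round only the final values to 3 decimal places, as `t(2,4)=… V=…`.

t(2,4)=2.058 V=168.416

span = t_max - t_min = 3.62 - 1 = 2.620
L(2,4) = 152, L_eff = 152/255 = 0.596078
t(2,4) = 3.62 - 2.620·0.596078 = 2.058
Σt over all 5·9 pixels = 398623/4250 ≈ 93.7936471
V = pitch²·Σt = 1.34²·398623/4250 = 168.416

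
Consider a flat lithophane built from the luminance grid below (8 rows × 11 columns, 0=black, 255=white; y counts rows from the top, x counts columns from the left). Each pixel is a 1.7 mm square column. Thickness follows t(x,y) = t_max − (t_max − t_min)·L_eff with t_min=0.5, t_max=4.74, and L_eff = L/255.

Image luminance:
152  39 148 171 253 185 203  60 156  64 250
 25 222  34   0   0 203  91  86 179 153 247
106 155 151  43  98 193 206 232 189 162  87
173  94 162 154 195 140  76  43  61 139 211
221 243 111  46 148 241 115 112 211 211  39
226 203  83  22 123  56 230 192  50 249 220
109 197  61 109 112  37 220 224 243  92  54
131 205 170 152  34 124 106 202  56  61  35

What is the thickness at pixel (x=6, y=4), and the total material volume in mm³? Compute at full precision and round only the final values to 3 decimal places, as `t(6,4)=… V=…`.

span = t_max - t_min = 4.74 - 0.5 = 4.240
L(6,4) = 115, L_eff = 115/255 = 0.450980
t(6,4) = 4.74 - 4.240·0.450980 = 2.828
Σt over all 8·11 pixels = 1378978/6375 ≈ 216.3102745
V = pitch²·Σt = 1.7²·1378978/6375 = 625.137

t(6,4)=2.828 V=625.137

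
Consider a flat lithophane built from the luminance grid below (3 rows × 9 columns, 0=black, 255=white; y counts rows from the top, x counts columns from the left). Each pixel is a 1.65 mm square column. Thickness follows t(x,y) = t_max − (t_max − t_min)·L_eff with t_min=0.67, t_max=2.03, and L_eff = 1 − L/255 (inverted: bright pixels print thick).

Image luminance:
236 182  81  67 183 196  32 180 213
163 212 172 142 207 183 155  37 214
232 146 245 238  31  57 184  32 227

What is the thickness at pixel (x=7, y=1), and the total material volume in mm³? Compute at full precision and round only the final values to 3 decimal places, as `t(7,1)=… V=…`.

t(7,1)=0.867 V=110.916

span = t_max - t_min = 2.03 - 0.67 = 1.360
L(7,1) = 37, L_eff = 1 - 37/255 = 0.854902 (inverted)
t(7,1) = 2.03 - 1.360·0.854902 = 0.867
Σt over all 3·9 pixels = 61111/1500 ≈ 40.7406667
V = pitch²·Σt = 1.65²·61111/1500 = 110.916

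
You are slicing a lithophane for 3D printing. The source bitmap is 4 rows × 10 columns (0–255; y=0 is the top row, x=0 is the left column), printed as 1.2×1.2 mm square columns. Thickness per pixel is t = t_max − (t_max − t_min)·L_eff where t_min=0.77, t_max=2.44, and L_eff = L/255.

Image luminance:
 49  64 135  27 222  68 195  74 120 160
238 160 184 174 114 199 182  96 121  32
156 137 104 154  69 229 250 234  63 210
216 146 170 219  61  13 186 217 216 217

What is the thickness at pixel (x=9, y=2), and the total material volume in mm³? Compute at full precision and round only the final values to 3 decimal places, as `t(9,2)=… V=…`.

span = t_max - t_min = 2.44 - 0.77 = 1.670
L(9,2) = 210, L_eff = 210/255 = 0.823529
t(9,2) = 2.44 - 1.670·0.823529 = 1.065
Σt over all 4·10 pixels = 1506673/25500 ≈ 59.0852157
V = pitch²·Σt = 1.2²·1506673/25500 = 85.083

t(9,2)=1.065 V=85.083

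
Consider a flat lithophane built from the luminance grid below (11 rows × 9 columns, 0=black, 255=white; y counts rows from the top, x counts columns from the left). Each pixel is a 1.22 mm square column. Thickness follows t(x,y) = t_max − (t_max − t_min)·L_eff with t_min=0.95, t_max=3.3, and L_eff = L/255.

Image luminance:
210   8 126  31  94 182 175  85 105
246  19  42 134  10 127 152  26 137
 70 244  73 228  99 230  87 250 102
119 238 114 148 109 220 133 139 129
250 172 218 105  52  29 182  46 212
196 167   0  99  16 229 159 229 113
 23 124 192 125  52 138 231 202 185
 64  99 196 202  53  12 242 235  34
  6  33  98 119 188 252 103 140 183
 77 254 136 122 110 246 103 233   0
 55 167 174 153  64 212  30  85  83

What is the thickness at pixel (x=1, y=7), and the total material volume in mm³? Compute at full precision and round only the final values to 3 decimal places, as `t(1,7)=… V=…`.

t(1,7)=2.388 V=308.630

span = t_max - t_min = 3.3 - 0.95 = 2.350
L(1,7) = 99, L_eff = 99/255 = 0.388235
t(1,7) = 3.3 - 2.350·0.388235 = 2.388
Σt over all 11·9 pixels = 52876/255 ≈ 207.3568627
V = pitch²·Σt = 1.22²·52876/255 = 308.630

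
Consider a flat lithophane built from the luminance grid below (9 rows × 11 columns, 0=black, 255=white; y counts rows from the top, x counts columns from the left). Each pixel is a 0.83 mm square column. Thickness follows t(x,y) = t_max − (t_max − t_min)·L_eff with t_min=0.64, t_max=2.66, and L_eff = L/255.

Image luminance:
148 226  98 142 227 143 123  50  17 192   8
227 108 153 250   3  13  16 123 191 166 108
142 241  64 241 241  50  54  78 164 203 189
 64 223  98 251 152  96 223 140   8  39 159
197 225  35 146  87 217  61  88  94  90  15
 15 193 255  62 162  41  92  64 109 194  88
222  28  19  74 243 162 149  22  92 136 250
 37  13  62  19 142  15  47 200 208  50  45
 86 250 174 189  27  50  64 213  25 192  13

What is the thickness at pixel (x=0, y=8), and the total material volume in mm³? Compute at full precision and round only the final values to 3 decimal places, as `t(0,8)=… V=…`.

span = t_max - t_min = 2.66 - 0.64 = 2.020
L(0,8) = 86, L_eff = 86/255 = 0.337255
t(0,8) = 2.66 - 2.020·0.337255 = 1.979
Σt over all 9·11 pixels = 25361/150 ≈ 169.0733333
V = pitch²·Σt = 0.83²·25361/150 = 116.475

t(0,8)=1.979 V=116.475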